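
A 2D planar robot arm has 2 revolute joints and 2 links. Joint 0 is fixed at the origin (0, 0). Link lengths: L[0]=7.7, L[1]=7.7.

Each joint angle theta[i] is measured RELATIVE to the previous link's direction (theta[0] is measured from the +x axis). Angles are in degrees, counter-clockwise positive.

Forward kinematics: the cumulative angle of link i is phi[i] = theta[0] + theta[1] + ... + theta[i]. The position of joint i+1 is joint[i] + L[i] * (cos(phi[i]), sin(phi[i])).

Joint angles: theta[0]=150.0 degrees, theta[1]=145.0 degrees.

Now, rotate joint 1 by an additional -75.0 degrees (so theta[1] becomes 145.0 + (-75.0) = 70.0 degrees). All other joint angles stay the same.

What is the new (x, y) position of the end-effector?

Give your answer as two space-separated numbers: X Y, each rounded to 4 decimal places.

joint[0] = (0.0000, 0.0000)  (base)
link 0: phi[0] = 150 = 150 deg
  cos(150 deg) = -0.8660, sin(150 deg) = 0.5000
  joint[1] = (0.0000, 0.0000) + 7.7 * (-0.8660, 0.5000) = (0.0000 + -6.6684, 0.0000 + 3.8500) = (-6.6684, 3.8500)
link 1: phi[1] = 150 + 70 = 220 deg
  cos(220 deg) = -0.7660, sin(220 deg) = -0.6428
  joint[2] = (-6.6684, 3.8500) + 7.7 * (-0.7660, -0.6428) = (-6.6684 + -5.8985, 3.8500 + -4.9495) = (-12.5669, -1.0995)
End effector: (-12.5669, -1.0995)

Answer: -12.5669 -1.0995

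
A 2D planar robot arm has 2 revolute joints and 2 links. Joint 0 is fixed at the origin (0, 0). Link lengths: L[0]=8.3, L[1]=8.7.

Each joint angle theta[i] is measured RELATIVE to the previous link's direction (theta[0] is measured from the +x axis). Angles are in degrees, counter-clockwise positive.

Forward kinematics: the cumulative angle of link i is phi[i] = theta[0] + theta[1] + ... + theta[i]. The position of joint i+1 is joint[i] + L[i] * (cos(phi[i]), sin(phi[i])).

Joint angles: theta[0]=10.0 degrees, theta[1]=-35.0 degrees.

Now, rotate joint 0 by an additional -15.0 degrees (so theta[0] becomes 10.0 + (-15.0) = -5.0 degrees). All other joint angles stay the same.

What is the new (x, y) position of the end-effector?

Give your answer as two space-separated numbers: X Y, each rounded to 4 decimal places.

Answer: 14.9330 -6.3156

Derivation:
joint[0] = (0.0000, 0.0000)  (base)
link 0: phi[0] = -5 = -5 deg
  cos(-5 deg) = 0.9962, sin(-5 deg) = -0.0872
  joint[1] = (0.0000, 0.0000) + 8.3 * (0.9962, -0.0872) = (0.0000 + 8.2684, 0.0000 + -0.7234) = (8.2684, -0.7234)
link 1: phi[1] = -5 + -35 = -40 deg
  cos(-40 deg) = 0.7660, sin(-40 deg) = -0.6428
  joint[2] = (8.2684, -0.7234) + 8.7 * (0.7660, -0.6428) = (8.2684 + 6.6646, -0.7234 + -5.5923) = (14.9330, -6.3156)
End effector: (14.9330, -6.3156)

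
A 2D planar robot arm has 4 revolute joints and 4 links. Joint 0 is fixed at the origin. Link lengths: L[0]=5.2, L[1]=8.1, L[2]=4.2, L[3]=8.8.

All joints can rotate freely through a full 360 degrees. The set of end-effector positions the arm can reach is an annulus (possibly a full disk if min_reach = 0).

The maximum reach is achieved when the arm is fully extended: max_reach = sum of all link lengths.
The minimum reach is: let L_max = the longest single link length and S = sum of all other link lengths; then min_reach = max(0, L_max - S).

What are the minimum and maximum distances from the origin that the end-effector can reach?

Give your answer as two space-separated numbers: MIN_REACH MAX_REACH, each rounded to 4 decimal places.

Link lengths: [5.2, 8.1, 4.2, 8.8]
max_reach = 5.2 + 8.1 + 4.2 + 8.8 = 26.3
L_max = max([5.2, 8.1, 4.2, 8.8]) = 8.8
S (sum of others) = 26.3 - 8.8 = 17.5
min_reach = max(0, 8.8 - 17.5) = max(0, -8.7) = 0

Answer: 0.0000 26.3000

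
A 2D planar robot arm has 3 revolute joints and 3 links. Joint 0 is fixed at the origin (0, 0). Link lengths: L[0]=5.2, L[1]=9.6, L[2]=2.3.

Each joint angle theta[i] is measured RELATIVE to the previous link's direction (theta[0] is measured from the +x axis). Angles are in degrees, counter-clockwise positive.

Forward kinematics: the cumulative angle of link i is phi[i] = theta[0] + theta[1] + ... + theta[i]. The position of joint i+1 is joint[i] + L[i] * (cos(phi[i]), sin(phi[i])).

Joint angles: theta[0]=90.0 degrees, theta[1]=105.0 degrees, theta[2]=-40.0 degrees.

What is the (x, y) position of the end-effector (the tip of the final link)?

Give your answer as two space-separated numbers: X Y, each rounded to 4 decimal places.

Answer: -11.3574 3.6874

Derivation:
joint[0] = (0.0000, 0.0000)  (base)
link 0: phi[0] = 90 = 90 deg
  cos(90 deg) = 0.0000, sin(90 deg) = 1.0000
  joint[1] = (0.0000, 0.0000) + 5.2 * (0.0000, 1.0000) = (0.0000 + 0.0000, 0.0000 + 5.2000) = (0.0000, 5.2000)
link 1: phi[1] = 90 + 105 = 195 deg
  cos(195 deg) = -0.9659, sin(195 deg) = -0.2588
  joint[2] = (0.0000, 5.2000) + 9.6 * (-0.9659, -0.2588) = (0.0000 + -9.2729, 5.2000 + -2.4847) = (-9.2729, 2.7153)
link 2: phi[2] = 90 + 105 + -40 = 155 deg
  cos(155 deg) = -0.9063, sin(155 deg) = 0.4226
  joint[3] = (-9.2729, 2.7153) + 2.3 * (-0.9063, 0.4226) = (-9.2729 + -2.0845, 2.7153 + 0.9720) = (-11.3574, 3.6874)
End effector: (-11.3574, 3.6874)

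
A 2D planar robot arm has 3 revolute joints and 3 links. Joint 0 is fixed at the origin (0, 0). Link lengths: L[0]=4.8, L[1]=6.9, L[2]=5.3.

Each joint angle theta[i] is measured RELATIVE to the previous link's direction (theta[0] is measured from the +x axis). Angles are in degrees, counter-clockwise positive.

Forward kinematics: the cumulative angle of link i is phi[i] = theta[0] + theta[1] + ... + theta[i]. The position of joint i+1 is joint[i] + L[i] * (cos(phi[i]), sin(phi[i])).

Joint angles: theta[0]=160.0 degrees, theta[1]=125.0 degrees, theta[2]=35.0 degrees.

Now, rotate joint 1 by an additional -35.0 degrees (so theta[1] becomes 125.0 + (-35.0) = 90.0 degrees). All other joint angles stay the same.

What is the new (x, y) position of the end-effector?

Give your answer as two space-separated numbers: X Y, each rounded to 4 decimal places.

Answer: -5.4987 -9.9616

Derivation:
joint[0] = (0.0000, 0.0000)  (base)
link 0: phi[0] = 160 = 160 deg
  cos(160 deg) = -0.9397, sin(160 deg) = 0.3420
  joint[1] = (0.0000, 0.0000) + 4.8 * (-0.9397, 0.3420) = (0.0000 + -4.5105, 0.0000 + 1.6417) = (-4.5105, 1.6417)
link 1: phi[1] = 160 + 90 = 250 deg
  cos(250 deg) = -0.3420, sin(250 deg) = -0.9397
  joint[2] = (-4.5105, 1.6417) + 6.9 * (-0.3420, -0.9397) = (-4.5105 + -2.3599, 1.6417 + -6.4839) = (-6.8705, -4.8422)
link 2: phi[2] = 160 + 90 + 35 = 285 deg
  cos(285 deg) = 0.2588, sin(285 deg) = -0.9659
  joint[3] = (-6.8705, -4.8422) + 5.3 * (0.2588, -0.9659) = (-6.8705 + 1.3717, -4.8422 + -5.1194) = (-5.4987, -9.9616)
End effector: (-5.4987, -9.9616)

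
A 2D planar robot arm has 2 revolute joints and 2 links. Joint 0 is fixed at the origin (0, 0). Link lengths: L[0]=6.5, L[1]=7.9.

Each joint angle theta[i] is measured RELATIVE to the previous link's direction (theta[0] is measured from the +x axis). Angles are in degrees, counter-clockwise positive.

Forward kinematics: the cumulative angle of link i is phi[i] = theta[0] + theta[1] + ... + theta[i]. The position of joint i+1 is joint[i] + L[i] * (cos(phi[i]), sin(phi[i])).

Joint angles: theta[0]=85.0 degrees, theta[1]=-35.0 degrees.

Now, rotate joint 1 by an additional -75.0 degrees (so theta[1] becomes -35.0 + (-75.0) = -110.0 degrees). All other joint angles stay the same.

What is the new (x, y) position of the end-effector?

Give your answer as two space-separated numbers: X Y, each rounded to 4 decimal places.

joint[0] = (0.0000, 0.0000)  (base)
link 0: phi[0] = 85 = 85 deg
  cos(85 deg) = 0.0872, sin(85 deg) = 0.9962
  joint[1] = (0.0000, 0.0000) + 6.5 * (0.0872, 0.9962) = (0.0000 + 0.5665, 0.0000 + 6.4753) = (0.5665, 6.4753)
link 1: phi[1] = 85 + -110 = -25 deg
  cos(-25 deg) = 0.9063, sin(-25 deg) = -0.4226
  joint[2] = (0.5665, 6.4753) + 7.9 * (0.9063, -0.4226) = (0.5665 + 7.1598, 6.4753 + -3.3387) = (7.7263, 3.1366)
End effector: (7.7263, 3.1366)

Answer: 7.7263 3.1366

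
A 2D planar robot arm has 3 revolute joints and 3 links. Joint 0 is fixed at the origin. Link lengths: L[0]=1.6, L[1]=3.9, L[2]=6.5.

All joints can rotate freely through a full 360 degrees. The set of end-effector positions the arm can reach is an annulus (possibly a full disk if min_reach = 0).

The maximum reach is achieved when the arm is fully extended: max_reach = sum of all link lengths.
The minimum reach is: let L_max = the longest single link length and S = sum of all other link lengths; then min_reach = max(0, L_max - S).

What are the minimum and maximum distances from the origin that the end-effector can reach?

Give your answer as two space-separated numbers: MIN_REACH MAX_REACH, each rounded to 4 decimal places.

Answer: 1.0000 12.0000

Derivation:
Link lengths: [1.6, 3.9, 6.5]
max_reach = 1.6 + 3.9 + 6.5 = 12
L_max = max([1.6, 3.9, 6.5]) = 6.5
S (sum of others) = 12 - 6.5 = 5.5
min_reach = max(0, 6.5 - 5.5) = max(0, 1) = 1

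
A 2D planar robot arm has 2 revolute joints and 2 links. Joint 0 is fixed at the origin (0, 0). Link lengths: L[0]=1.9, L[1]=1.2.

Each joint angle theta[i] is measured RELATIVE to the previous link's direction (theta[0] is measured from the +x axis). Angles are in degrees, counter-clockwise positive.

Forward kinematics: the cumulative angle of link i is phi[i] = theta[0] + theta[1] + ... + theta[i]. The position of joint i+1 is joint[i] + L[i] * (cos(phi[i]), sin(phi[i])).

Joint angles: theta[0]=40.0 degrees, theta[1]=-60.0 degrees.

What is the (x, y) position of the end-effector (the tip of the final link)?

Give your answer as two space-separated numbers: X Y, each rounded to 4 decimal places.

joint[0] = (0.0000, 0.0000)  (base)
link 0: phi[0] = 40 = 40 deg
  cos(40 deg) = 0.7660, sin(40 deg) = 0.6428
  joint[1] = (0.0000, 0.0000) + 1.9 * (0.7660, 0.6428) = (0.0000 + 1.4555, 0.0000 + 1.2213) = (1.4555, 1.2213)
link 1: phi[1] = 40 + -60 = -20 deg
  cos(-20 deg) = 0.9397, sin(-20 deg) = -0.3420
  joint[2] = (1.4555, 1.2213) + 1.2 * (0.9397, -0.3420) = (1.4555 + 1.1276, 1.2213 + -0.4104) = (2.5831, 0.8109)
End effector: (2.5831, 0.8109)

Answer: 2.5831 0.8109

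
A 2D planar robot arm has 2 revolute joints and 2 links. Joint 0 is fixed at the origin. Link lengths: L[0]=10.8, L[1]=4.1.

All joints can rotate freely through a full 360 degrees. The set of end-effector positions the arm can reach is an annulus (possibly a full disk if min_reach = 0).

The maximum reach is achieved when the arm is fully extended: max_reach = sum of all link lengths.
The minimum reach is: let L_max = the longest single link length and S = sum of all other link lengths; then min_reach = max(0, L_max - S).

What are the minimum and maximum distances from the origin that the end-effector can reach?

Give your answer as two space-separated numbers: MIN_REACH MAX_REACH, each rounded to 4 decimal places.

Answer: 6.7000 14.9000

Derivation:
Link lengths: [10.8, 4.1]
max_reach = 10.8 + 4.1 = 14.9
L_max = max([10.8, 4.1]) = 10.8
S (sum of others) = 14.9 - 10.8 = 4.1
min_reach = max(0, 10.8 - 4.1) = max(0, 6.7) = 6.7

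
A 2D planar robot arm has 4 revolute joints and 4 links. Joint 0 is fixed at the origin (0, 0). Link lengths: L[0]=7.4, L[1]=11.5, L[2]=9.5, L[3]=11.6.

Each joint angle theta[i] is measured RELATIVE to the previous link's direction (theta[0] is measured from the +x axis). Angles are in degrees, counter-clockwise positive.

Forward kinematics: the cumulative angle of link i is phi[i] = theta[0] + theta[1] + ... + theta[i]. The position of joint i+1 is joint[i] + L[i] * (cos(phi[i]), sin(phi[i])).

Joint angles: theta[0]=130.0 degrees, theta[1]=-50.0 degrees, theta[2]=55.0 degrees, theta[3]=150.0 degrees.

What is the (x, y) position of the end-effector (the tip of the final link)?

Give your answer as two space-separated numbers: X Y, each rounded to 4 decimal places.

Answer: -6.4749 12.5068

Derivation:
joint[0] = (0.0000, 0.0000)  (base)
link 0: phi[0] = 130 = 130 deg
  cos(130 deg) = -0.6428, sin(130 deg) = 0.7660
  joint[1] = (0.0000, 0.0000) + 7.4 * (-0.6428, 0.7660) = (0.0000 + -4.7566, 0.0000 + 5.6687) = (-4.7566, 5.6687)
link 1: phi[1] = 130 + -50 = 80 deg
  cos(80 deg) = 0.1736, sin(80 deg) = 0.9848
  joint[2] = (-4.7566, 5.6687) + 11.5 * (0.1736, 0.9848) = (-4.7566 + 1.9970, 5.6687 + 11.3253) = (-2.7597, 16.9940)
link 2: phi[2] = 130 + -50 + 55 = 135 deg
  cos(135 deg) = -0.7071, sin(135 deg) = 0.7071
  joint[3] = (-2.7597, 16.9940) + 9.5 * (-0.7071, 0.7071) = (-2.7597 + -6.7175, 16.9940 + 6.7175) = (-9.4772, 23.7115)
link 3: phi[3] = 130 + -50 + 55 + 150 = 285 deg
  cos(285 deg) = 0.2588, sin(285 deg) = -0.9659
  joint[4] = (-9.4772, 23.7115) + 11.6 * (0.2588, -0.9659) = (-9.4772 + 3.0023, 23.7115 + -11.2047) = (-6.4749, 12.5068)
End effector: (-6.4749, 12.5068)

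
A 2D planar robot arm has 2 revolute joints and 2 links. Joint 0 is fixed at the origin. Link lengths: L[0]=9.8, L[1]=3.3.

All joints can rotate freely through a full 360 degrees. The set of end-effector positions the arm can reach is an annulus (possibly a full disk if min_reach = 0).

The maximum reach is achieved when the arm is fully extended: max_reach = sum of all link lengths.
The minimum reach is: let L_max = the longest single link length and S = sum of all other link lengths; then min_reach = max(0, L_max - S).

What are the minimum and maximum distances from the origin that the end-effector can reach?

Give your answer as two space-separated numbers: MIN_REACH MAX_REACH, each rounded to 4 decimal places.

Answer: 6.5000 13.1000

Derivation:
Link lengths: [9.8, 3.3]
max_reach = 9.8 + 3.3 = 13.1
L_max = max([9.8, 3.3]) = 9.8
S (sum of others) = 13.1 - 9.8 = 3.3
min_reach = max(0, 9.8 - 3.3) = max(0, 6.5) = 6.5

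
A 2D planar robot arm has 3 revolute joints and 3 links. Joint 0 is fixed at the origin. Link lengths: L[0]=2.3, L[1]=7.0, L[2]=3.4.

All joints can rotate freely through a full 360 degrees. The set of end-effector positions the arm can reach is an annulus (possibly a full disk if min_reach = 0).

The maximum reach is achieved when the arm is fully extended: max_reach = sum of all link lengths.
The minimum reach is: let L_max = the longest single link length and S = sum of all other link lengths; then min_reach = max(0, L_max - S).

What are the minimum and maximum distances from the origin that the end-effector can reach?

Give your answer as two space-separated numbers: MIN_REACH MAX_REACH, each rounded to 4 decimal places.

Answer: 1.3000 12.7000

Derivation:
Link lengths: [2.3, 7.0, 3.4]
max_reach = 2.3 + 7 + 3.4 = 12.7
L_max = max([2.3, 7.0, 3.4]) = 7
S (sum of others) = 12.7 - 7 = 5.7
min_reach = max(0, 7 - 5.7) = max(0, 1.3) = 1.3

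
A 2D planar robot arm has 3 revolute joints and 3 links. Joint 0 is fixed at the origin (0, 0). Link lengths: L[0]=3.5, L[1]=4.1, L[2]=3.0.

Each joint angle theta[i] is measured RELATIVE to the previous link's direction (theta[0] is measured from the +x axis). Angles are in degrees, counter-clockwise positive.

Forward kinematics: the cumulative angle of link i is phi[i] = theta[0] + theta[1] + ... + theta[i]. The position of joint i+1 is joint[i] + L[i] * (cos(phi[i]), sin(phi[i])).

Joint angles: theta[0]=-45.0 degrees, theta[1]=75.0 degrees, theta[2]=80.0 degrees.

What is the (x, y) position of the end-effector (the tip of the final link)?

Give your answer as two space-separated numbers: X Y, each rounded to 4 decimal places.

Answer: 4.9995 2.3942

Derivation:
joint[0] = (0.0000, 0.0000)  (base)
link 0: phi[0] = -45 = -45 deg
  cos(-45 deg) = 0.7071, sin(-45 deg) = -0.7071
  joint[1] = (0.0000, 0.0000) + 3.5 * (0.7071, -0.7071) = (0.0000 + 2.4749, 0.0000 + -2.4749) = (2.4749, -2.4749)
link 1: phi[1] = -45 + 75 = 30 deg
  cos(30 deg) = 0.8660, sin(30 deg) = 0.5000
  joint[2] = (2.4749, -2.4749) + 4.1 * (0.8660, 0.5000) = (2.4749 + 3.5507, -2.4749 + 2.0500) = (6.0256, -0.4249)
link 2: phi[2] = -45 + 75 + 80 = 110 deg
  cos(110 deg) = -0.3420, sin(110 deg) = 0.9397
  joint[3] = (6.0256, -0.4249) + 3 * (-0.3420, 0.9397) = (6.0256 + -1.0261, -0.4249 + 2.8191) = (4.9995, 2.3942)
End effector: (4.9995, 2.3942)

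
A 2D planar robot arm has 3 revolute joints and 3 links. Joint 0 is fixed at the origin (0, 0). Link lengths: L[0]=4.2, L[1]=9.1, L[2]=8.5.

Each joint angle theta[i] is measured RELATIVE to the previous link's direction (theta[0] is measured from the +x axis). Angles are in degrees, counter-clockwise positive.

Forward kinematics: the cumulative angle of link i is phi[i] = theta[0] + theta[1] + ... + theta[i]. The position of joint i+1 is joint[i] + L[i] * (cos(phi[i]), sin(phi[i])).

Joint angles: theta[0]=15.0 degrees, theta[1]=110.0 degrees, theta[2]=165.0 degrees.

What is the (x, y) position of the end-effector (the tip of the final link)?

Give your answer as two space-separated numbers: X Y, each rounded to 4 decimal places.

Answer: 1.7445 0.5539

Derivation:
joint[0] = (0.0000, 0.0000)  (base)
link 0: phi[0] = 15 = 15 deg
  cos(15 deg) = 0.9659, sin(15 deg) = 0.2588
  joint[1] = (0.0000, 0.0000) + 4.2 * (0.9659, 0.2588) = (0.0000 + 4.0569, 0.0000 + 1.0870) = (4.0569, 1.0870)
link 1: phi[1] = 15 + 110 = 125 deg
  cos(125 deg) = -0.5736, sin(125 deg) = 0.8192
  joint[2] = (4.0569, 1.0870) + 9.1 * (-0.5736, 0.8192) = (4.0569 + -5.2195, 1.0870 + 7.4543) = (-1.1627, 8.5413)
link 2: phi[2] = 15 + 110 + 165 = 290 deg
  cos(290 deg) = 0.3420, sin(290 deg) = -0.9397
  joint[3] = (-1.1627, 8.5413) + 8.5 * (0.3420, -0.9397) = (-1.1627 + 2.9072, 8.5413 + -7.9874) = (1.7445, 0.5539)
End effector: (1.7445, 0.5539)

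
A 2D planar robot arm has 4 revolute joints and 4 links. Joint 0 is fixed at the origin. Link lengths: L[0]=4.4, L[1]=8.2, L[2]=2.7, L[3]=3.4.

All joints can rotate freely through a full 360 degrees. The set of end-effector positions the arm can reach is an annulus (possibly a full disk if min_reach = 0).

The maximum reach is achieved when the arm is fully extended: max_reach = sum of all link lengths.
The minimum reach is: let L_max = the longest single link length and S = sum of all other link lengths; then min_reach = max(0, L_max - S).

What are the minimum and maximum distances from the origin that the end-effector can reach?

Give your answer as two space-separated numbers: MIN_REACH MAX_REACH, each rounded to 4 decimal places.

Answer: 0.0000 18.7000

Derivation:
Link lengths: [4.4, 8.2, 2.7, 3.4]
max_reach = 4.4 + 8.2 + 2.7 + 3.4 = 18.7
L_max = max([4.4, 8.2, 2.7, 3.4]) = 8.2
S (sum of others) = 18.7 - 8.2 = 10.5
min_reach = max(0, 8.2 - 10.5) = max(0, -2.3) = 0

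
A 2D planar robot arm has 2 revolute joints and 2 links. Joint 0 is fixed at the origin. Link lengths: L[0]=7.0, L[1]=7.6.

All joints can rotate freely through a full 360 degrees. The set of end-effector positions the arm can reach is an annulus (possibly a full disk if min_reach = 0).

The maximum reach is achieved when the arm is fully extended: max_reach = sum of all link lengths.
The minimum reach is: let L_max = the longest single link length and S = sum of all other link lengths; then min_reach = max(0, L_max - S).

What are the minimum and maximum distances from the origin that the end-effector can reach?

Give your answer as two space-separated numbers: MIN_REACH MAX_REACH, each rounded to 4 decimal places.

Link lengths: [7.0, 7.6]
max_reach = 7 + 7.6 = 14.6
L_max = max([7.0, 7.6]) = 7.6
S (sum of others) = 14.6 - 7.6 = 7
min_reach = max(0, 7.6 - 7) = max(0, 0.6) = 0.6

Answer: 0.6000 14.6000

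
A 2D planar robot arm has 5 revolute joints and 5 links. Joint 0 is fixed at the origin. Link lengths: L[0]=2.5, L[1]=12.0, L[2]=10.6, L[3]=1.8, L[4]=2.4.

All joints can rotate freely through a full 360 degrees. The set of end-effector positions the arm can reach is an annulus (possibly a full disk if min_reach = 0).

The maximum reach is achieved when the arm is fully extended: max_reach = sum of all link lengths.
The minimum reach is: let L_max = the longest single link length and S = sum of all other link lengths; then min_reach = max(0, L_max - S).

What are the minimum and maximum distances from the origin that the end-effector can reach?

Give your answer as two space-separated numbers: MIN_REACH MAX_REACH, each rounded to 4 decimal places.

Answer: 0.0000 29.3000

Derivation:
Link lengths: [2.5, 12.0, 10.6, 1.8, 2.4]
max_reach = 2.5 + 12 + 10.6 + 1.8 + 2.4 = 29.3
L_max = max([2.5, 12.0, 10.6, 1.8, 2.4]) = 12
S (sum of others) = 29.3 - 12 = 17.3
min_reach = max(0, 12 - 17.3) = max(0, -5.3) = 0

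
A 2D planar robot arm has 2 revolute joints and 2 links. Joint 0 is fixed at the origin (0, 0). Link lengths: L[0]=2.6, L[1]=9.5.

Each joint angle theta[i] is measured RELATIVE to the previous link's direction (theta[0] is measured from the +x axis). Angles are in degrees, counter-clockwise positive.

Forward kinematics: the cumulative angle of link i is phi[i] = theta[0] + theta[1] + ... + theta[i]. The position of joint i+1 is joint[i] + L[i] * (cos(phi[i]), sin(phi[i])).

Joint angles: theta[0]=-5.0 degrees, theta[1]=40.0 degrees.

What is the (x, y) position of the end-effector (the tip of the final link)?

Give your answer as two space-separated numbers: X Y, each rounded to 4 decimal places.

Answer: 10.3721 5.2224

Derivation:
joint[0] = (0.0000, 0.0000)  (base)
link 0: phi[0] = -5 = -5 deg
  cos(-5 deg) = 0.9962, sin(-5 deg) = -0.0872
  joint[1] = (0.0000, 0.0000) + 2.6 * (0.9962, -0.0872) = (0.0000 + 2.5901, 0.0000 + -0.2266) = (2.5901, -0.2266)
link 1: phi[1] = -5 + 40 = 35 deg
  cos(35 deg) = 0.8192, sin(35 deg) = 0.5736
  joint[2] = (2.5901, -0.2266) + 9.5 * (0.8192, 0.5736) = (2.5901 + 7.7819, -0.2266 + 5.4490) = (10.3721, 5.2224)
End effector: (10.3721, 5.2224)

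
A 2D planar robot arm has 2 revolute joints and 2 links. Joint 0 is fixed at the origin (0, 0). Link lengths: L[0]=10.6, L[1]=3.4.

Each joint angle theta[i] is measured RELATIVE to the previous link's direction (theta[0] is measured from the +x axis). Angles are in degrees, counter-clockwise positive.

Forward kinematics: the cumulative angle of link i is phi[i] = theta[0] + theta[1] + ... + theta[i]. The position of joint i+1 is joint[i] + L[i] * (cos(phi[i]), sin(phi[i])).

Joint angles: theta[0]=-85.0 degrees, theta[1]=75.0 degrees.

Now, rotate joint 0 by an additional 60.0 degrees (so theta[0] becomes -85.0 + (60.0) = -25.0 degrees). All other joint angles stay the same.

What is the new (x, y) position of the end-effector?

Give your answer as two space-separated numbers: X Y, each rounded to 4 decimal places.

Answer: 11.7923 -1.8752

Derivation:
joint[0] = (0.0000, 0.0000)  (base)
link 0: phi[0] = -25 = -25 deg
  cos(-25 deg) = 0.9063, sin(-25 deg) = -0.4226
  joint[1] = (0.0000, 0.0000) + 10.6 * (0.9063, -0.4226) = (0.0000 + 9.6069, 0.0000 + -4.4798) = (9.6069, -4.4798)
link 1: phi[1] = -25 + 75 = 50 deg
  cos(50 deg) = 0.6428, sin(50 deg) = 0.7660
  joint[2] = (9.6069, -4.4798) + 3.4 * (0.6428, 0.7660) = (9.6069 + 2.1855, -4.4798 + 2.6046) = (11.7923, -1.8752)
End effector: (11.7923, -1.8752)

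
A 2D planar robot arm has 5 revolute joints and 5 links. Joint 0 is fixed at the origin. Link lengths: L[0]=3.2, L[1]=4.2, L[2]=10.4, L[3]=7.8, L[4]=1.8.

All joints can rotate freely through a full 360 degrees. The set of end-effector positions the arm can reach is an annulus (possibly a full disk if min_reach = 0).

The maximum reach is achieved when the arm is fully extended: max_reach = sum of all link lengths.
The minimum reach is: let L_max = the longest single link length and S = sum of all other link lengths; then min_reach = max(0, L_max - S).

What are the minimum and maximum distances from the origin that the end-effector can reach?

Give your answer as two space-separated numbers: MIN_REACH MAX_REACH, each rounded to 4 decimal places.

Link lengths: [3.2, 4.2, 10.4, 7.8, 1.8]
max_reach = 3.2 + 4.2 + 10.4 + 7.8 + 1.8 = 27.4
L_max = max([3.2, 4.2, 10.4, 7.8, 1.8]) = 10.4
S (sum of others) = 27.4 - 10.4 = 17
min_reach = max(0, 10.4 - 17) = max(0, -6.6) = 0

Answer: 0.0000 27.4000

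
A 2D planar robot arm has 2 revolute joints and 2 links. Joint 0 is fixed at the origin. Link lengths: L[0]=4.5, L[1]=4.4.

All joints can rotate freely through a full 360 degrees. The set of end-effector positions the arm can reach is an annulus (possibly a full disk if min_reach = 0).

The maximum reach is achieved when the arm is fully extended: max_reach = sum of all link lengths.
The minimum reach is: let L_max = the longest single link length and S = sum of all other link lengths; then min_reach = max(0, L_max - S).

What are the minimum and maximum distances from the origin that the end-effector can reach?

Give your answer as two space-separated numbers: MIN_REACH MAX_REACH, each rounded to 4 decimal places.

Answer: 0.1000 8.9000

Derivation:
Link lengths: [4.5, 4.4]
max_reach = 4.5 + 4.4 = 8.9
L_max = max([4.5, 4.4]) = 4.5
S (sum of others) = 8.9 - 4.5 = 4.4
min_reach = max(0, 4.5 - 4.4) = max(0, 0.1) = 0.1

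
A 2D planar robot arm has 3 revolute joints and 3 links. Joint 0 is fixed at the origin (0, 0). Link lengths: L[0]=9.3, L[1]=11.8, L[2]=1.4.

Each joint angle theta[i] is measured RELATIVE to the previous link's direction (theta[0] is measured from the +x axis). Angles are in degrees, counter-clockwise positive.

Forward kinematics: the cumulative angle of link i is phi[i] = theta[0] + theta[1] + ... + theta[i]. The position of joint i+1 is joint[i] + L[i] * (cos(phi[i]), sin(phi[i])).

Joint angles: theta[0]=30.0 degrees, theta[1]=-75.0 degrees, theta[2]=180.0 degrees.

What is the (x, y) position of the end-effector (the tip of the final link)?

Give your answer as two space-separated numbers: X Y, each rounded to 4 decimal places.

joint[0] = (0.0000, 0.0000)  (base)
link 0: phi[0] = 30 = 30 deg
  cos(30 deg) = 0.8660, sin(30 deg) = 0.5000
  joint[1] = (0.0000, 0.0000) + 9.3 * (0.8660, 0.5000) = (0.0000 + 8.0540, 0.0000 + 4.6500) = (8.0540, 4.6500)
link 1: phi[1] = 30 + -75 = -45 deg
  cos(-45 deg) = 0.7071, sin(-45 deg) = -0.7071
  joint[2] = (8.0540, 4.6500) + 11.8 * (0.7071, -0.7071) = (8.0540 + 8.3439, 4.6500 + -8.3439) = (16.3979, -3.6939)
link 2: phi[2] = 30 + -75 + 180 = 135 deg
  cos(135 deg) = -0.7071, sin(135 deg) = 0.7071
  joint[3] = (16.3979, -3.6939) + 1.4 * (-0.7071, 0.7071) = (16.3979 + -0.9899, -3.6939 + 0.9899) = (15.4079, -2.7039)
End effector: (15.4079, -2.7039)

Answer: 15.4079 -2.7039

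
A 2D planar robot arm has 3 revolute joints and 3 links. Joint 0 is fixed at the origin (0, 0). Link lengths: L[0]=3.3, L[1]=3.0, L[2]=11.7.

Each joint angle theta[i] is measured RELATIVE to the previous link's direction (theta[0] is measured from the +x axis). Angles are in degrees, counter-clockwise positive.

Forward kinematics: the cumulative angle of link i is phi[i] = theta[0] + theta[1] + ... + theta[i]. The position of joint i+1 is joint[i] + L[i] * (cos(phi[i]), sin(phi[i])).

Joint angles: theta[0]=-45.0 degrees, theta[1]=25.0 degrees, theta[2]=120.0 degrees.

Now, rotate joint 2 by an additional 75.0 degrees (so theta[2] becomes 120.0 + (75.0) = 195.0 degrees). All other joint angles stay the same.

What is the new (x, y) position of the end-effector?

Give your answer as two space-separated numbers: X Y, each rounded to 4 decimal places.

joint[0] = (0.0000, 0.0000)  (base)
link 0: phi[0] = -45 = -45 deg
  cos(-45 deg) = 0.7071, sin(-45 deg) = -0.7071
  joint[1] = (0.0000, 0.0000) + 3.3 * (0.7071, -0.7071) = (0.0000 + 2.3335, 0.0000 + -2.3335) = (2.3335, -2.3335)
link 1: phi[1] = -45 + 25 = -20 deg
  cos(-20 deg) = 0.9397, sin(-20 deg) = -0.3420
  joint[2] = (2.3335, -2.3335) + 3 * (0.9397, -0.3420) = (2.3335 + 2.8191, -2.3335 + -1.0261) = (5.1525, -3.3595)
link 2: phi[2] = -45 + 25 + 195 = 175 deg
  cos(175 deg) = -0.9962, sin(175 deg) = 0.0872
  joint[3] = (5.1525, -3.3595) + 11.7 * (-0.9962, 0.0872) = (5.1525 + -11.6555, -3.3595 + 1.0197) = (-6.5029, -2.3398)
End effector: (-6.5029, -2.3398)

Answer: -6.5029 -2.3398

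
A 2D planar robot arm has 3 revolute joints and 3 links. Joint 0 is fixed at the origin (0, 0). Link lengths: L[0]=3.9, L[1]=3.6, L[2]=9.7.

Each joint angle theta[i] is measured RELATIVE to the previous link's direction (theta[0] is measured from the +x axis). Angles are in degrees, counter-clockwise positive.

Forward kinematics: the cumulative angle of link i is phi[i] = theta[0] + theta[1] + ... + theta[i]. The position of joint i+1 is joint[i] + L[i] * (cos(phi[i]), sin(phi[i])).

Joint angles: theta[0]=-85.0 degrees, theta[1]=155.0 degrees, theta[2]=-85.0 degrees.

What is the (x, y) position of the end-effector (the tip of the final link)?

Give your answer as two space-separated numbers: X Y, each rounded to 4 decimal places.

joint[0] = (0.0000, 0.0000)  (base)
link 0: phi[0] = -85 = -85 deg
  cos(-85 deg) = 0.0872, sin(-85 deg) = -0.9962
  joint[1] = (0.0000, 0.0000) + 3.9 * (0.0872, -0.9962) = (0.0000 + 0.3399, 0.0000 + -3.8852) = (0.3399, -3.8852)
link 1: phi[1] = -85 + 155 = 70 deg
  cos(70 deg) = 0.3420, sin(70 deg) = 0.9397
  joint[2] = (0.3399, -3.8852) + 3.6 * (0.3420, 0.9397) = (0.3399 + 1.2313, -3.8852 + 3.3829) = (1.5712, -0.5023)
link 2: phi[2] = -85 + 155 + -85 = -15 deg
  cos(-15 deg) = 0.9659, sin(-15 deg) = -0.2588
  joint[3] = (1.5712, -0.5023) + 9.7 * (0.9659, -0.2588) = (1.5712 + 9.3695, -0.5023 + -2.5105) = (10.9407, -3.0128)
End effector: (10.9407, -3.0128)

Answer: 10.9407 -3.0128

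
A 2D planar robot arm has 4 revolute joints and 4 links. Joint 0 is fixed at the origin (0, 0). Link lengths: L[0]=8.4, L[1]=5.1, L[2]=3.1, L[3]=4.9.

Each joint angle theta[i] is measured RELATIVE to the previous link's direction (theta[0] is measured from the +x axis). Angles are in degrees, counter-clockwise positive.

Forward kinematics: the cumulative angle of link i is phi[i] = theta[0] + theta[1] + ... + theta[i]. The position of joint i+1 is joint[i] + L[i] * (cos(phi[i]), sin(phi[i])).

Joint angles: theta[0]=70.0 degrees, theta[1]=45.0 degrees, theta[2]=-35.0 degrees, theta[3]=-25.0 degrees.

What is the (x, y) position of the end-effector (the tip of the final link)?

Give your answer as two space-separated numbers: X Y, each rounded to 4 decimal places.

Answer: 4.0664 19.5823

Derivation:
joint[0] = (0.0000, 0.0000)  (base)
link 0: phi[0] = 70 = 70 deg
  cos(70 deg) = 0.3420, sin(70 deg) = 0.9397
  joint[1] = (0.0000, 0.0000) + 8.4 * (0.3420, 0.9397) = (0.0000 + 2.8730, 0.0000 + 7.8934) = (2.8730, 7.8934)
link 1: phi[1] = 70 + 45 = 115 deg
  cos(115 deg) = -0.4226, sin(115 deg) = 0.9063
  joint[2] = (2.8730, 7.8934) + 5.1 * (-0.4226, 0.9063) = (2.8730 + -2.1554, 7.8934 + 4.6222) = (0.7176, 12.5156)
link 2: phi[2] = 70 + 45 + -35 = 80 deg
  cos(80 deg) = 0.1736, sin(80 deg) = 0.9848
  joint[3] = (0.7176, 12.5156) + 3.1 * (0.1736, 0.9848) = (0.7176 + 0.5383, 12.5156 + 3.0529) = (1.2559, 15.5685)
link 3: phi[3] = 70 + 45 + -35 + -25 = 55 deg
  cos(55 deg) = 0.5736, sin(55 deg) = 0.8192
  joint[4] = (1.2559, 15.5685) + 4.9 * (0.5736, 0.8192) = (1.2559 + 2.8105, 15.5685 + 4.0138) = (4.0664, 19.5823)
End effector: (4.0664, 19.5823)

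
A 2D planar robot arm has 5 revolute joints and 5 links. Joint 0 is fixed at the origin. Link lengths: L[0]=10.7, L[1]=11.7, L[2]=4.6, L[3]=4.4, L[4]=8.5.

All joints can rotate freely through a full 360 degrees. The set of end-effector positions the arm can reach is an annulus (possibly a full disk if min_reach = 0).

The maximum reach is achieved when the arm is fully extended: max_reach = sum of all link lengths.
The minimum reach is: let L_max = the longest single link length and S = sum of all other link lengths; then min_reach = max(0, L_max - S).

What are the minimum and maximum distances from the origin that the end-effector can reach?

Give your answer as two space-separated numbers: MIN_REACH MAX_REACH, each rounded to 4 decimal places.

Answer: 0.0000 39.9000

Derivation:
Link lengths: [10.7, 11.7, 4.6, 4.4, 8.5]
max_reach = 10.7 + 11.7 + 4.6 + 4.4 + 8.5 = 39.9
L_max = max([10.7, 11.7, 4.6, 4.4, 8.5]) = 11.7
S (sum of others) = 39.9 - 11.7 = 28.2
min_reach = max(0, 11.7 - 28.2) = max(0, -16.5) = 0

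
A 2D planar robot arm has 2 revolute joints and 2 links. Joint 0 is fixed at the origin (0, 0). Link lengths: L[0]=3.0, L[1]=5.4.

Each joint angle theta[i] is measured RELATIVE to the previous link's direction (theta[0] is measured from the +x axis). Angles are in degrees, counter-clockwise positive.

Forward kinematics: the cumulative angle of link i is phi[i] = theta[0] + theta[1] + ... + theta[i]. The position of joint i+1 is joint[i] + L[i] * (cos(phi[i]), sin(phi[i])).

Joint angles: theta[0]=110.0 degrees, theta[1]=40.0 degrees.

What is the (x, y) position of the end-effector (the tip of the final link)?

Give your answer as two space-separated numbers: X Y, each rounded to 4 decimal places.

joint[0] = (0.0000, 0.0000)  (base)
link 0: phi[0] = 110 = 110 deg
  cos(110 deg) = -0.3420, sin(110 deg) = 0.9397
  joint[1] = (0.0000, 0.0000) + 3 * (-0.3420, 0.9397) = (0.0000 + -1.0261, 0.0000 + 2.8191) = (-1.0261, 2.8191)
link 1: phi[1] = 110 + 40 = 150 deg
  cos(150 deg) = -0.8660, sin(150 deg) = 0.5000
  joint[2] = (-1.0261, 2.8191) + 5.4 * (-0.8660, 0.5000) = (-1.0261 + -4.6765, 2.8191 + 2.7000) = (-5.7026, 5.5191)
End effector: (-5.7026, 5.5191)

Answer: -5.7026 5.5191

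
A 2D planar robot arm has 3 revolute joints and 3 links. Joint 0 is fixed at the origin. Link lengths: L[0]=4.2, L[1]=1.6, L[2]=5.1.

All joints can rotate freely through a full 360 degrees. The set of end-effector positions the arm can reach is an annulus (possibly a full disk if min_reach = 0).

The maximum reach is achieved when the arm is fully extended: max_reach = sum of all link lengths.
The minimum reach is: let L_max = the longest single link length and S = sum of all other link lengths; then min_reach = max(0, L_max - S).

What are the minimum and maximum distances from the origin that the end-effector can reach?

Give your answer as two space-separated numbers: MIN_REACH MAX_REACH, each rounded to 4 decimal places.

Answer: 0.0000 10.9000

Derivation:
Link lengths: [4.2, 1.6, 5.1]
max_reach = 4.2 + 1.6 + 5.1 = 10.9
L_max = max([4.2, 1.6, 5.1]) = 5.1
S (sum of others) = 10.9 - 5.1 = 5.8
min_reach = max(0, 5.1 - 5.8) = max(0, -0.7) = 0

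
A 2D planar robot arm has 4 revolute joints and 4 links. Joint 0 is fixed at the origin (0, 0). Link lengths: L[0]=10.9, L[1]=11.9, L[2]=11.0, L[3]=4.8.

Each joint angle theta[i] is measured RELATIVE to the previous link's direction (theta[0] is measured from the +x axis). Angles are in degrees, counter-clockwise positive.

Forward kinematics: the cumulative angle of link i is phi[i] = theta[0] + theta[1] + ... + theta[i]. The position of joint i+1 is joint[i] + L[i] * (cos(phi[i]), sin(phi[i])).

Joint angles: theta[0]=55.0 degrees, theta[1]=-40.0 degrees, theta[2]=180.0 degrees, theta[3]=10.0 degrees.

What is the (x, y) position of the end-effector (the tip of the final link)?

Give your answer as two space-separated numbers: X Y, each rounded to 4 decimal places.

joint[0] = (0.0000, 0.0000)  (base)
link 0: phi[0] = 55 = 55 deg
  cos(55 deg) = 0.5736, sin(55 deg) = 0.8192
  joint[1] = (0.0000, 0.0000) + 10.9 * (0.5736, 0.8192) = (0.0000 + 6.2520, 0.0000 + 8.9288) = (6.2520, 8.9288)
link 1: phi[1] = 55 + -40 = 15 deg
  cos(15 deg) = 0.9659, sin(15 deg) = 0.2588
  joint[2] = (6.2520, 8.9288) + 11.9 * (0.9659, 0.2588) = (6.2520 + 11.4945, 8.9288 + 3.0799) = (17.7465, 12.0087)
link 2: phi[2] = 55 + -40 + 180 = 195 deg
  cos(195 deg) = -0.9659, sin(195 deg) = -0.2588
  joint[3] = (17.7465, 12.0087) + 11 * (-0.9659, -0.2588) = (17.7465 + -10.6252, 12.0087 + -2.8470) = (7.1213, 9.1617)
link 3: phi[3] = 55 + -40 + 180 + 10 = 205 deg
  cos(205 deg) = -0.9063, sin(205 deg) = -0.4226
  joint[4] = (7.1213, 9.1617) + 4.8 * (-0.9063, -0.4226) = (7.1213 + -4.3503, 9.1617 + -2.0286) = (2.7710, 7.1331)
End effector: (2.7710, 7.1331)

Answer: 2.7710 7.1331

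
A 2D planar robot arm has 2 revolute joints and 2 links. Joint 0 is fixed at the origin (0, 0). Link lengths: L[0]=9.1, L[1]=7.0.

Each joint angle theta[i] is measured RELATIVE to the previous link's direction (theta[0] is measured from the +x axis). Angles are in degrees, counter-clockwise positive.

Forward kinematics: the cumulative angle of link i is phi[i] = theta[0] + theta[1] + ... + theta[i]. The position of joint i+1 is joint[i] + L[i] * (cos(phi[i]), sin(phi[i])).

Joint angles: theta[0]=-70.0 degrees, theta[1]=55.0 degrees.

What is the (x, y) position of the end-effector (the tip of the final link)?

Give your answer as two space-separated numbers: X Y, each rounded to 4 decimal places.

joint[0] = (0.0000, 0.0000)  (base)
link 0: phi[0] = -70 = -70 deg
  cos(-70 deg) = 0.3420, sin(-70 deg) = -0.9397
  joint[1] = (0.0000, 0.0000) + 9.1 * (0.3420, -0.9397) = (0.0000 + 3.1124, 0.0000 + -8.5512) = (3.1124, -8.5512)
link 1: phi[1] = -70 + 55 = -15 deg
  cos(-15 deg) = 0.9659, sin(-15 deg) = -0.2588
  joint[2] = (3.1124, -8.5512) + 7 * (0.9659, -0.2588) = (3.1124 + 6.7615, -8.5512 + -1.8117) = (9.8739, -10.3629)
End effector: (9.8739, -10.3629)

Answer: 9.8739 -10.3629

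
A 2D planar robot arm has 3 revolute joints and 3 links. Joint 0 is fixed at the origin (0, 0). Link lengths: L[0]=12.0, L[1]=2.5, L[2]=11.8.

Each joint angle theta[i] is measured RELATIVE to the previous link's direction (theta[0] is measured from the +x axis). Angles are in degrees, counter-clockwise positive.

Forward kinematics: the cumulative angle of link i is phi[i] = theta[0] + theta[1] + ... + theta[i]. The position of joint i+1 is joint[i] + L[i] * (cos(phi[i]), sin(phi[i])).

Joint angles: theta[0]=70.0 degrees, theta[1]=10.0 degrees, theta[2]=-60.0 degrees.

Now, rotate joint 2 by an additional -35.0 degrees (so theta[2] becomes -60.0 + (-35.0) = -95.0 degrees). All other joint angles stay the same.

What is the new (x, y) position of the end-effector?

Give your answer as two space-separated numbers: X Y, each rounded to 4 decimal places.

Answer: 15.9363 10.6843

Derivation:
joint[0] = (0.0000, 0.0000)  (base)
link 0: phi[0] = 70 = 70 deg
  cos(70 deg) = 0.3420, sin(70 deg) = 0.9397
  joint[1] = (0.0000, 0.0000) + 12 * (0.3420, 0.9397) = (0.0000 + 4.1042, 0.0000 + 11.2763) = (4.1042, 11.2763)
link 1: phi[1] = 70 + 10 = 80 deg
  cos(80 deg) = 0.1736, sin(80 deg) = 0.9848
  joint[2] = (4.1042, 11.2763) + 2.5 * (0.1736, 0.9848) = (4.1042 + 0.4341, 11.2763 + 2.4620) = (4.5384, 13.7383)
link 2: phi[2] = 70 + 10 + -95 = -15 deg
  cos(-15 deg) = 0.9659, sin(-15 deg) = -0.2588
  joint[3] = (4.5384, 13.7383) + 11.8 * (0.9659, -0.2588) = (4.5384 + 11.3979, 13.7383 + -3.0541) = (15.9363, 10.6843)
End effector: (15.9363, 10.6843)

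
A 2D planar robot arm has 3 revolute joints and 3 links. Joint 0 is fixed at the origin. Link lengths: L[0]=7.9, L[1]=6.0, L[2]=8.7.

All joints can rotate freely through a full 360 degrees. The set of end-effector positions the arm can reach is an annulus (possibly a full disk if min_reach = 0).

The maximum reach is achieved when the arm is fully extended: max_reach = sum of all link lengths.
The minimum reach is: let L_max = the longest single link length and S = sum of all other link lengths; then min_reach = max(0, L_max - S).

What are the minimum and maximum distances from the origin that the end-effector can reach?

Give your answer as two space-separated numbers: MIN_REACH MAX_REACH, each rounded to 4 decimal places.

Link lengths: [7.9, 6.0, 8.7]
max_reach = 7.9 + 6 + 8.7 = 22.6
L_max = max([7.9, 6.0, 8.7]) = 8.7
S (sum of others) = 22.6 - 8.7 = 13.9
min_reach = max(0, 8.7 - 13.9) = max(0, -5.2) = 0

Answer: 0.0000 22.6000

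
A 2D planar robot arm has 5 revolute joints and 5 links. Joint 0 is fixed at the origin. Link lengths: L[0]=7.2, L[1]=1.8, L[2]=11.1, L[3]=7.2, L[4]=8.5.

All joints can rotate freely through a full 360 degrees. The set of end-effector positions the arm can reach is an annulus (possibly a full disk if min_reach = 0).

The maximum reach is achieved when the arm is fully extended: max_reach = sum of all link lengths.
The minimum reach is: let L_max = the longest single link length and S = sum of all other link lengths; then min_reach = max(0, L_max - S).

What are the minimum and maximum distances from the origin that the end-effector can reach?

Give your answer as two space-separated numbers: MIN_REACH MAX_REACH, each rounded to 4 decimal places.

Link lengths: [7.2, 1.8, 11.1, 7.2, 8.5]
max_reach = 7.2 + 1.8 + 11.1 + 7.2 + 8.5 = 35.8
L_max = max([7.2, 1.8, 11.1, 7.2, 8.5]) = 11.1
S (sum of others) = 35.8 - 11.1 = 24.7
min_reach = max(0, 11.1 - 24.7) = max(0, -13.6) = 0

Answer: 0.0000 35.8000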